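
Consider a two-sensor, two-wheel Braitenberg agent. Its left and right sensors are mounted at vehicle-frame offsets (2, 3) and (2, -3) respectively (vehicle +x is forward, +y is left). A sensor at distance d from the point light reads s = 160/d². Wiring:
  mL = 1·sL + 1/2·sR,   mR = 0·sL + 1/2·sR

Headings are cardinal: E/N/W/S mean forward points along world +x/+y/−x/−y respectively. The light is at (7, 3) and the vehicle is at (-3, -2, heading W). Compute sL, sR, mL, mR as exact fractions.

left sensor world pos  = (-5, -5); dL² = 208
right sensor world pos = (-5, 1); dR² = 148
sL = 160/208 = 10/13
sR = 160/148 = 40/37
mL = 1·sL + 1/2·sR = 630/481
mR = 0·sL + 1/2·sR = 20/37

10/13 40/37 630/481 20/37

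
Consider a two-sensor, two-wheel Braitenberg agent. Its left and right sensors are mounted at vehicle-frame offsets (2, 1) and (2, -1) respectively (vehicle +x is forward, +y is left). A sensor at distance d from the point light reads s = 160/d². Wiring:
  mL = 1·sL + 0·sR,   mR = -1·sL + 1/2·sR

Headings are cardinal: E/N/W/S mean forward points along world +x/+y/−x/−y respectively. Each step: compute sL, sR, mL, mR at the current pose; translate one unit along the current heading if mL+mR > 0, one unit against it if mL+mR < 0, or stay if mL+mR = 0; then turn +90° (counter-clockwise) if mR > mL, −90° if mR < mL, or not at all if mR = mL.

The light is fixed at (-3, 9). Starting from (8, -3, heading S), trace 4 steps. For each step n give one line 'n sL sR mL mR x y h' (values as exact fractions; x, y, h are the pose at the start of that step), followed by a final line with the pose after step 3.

0 8/17 20/37 8/17 -126/629 8 -3 S
1 160/277 32/45 160/277 -2768/12465 8 -4 W
2 80/101 80/121 80/101 -5640/12221 7 -4 N
3 32/53 160/313 32/53 -5776/16589 7 -3 E
final 8 -3 S

n=0: pose=(8,-3,S); sL=8/17, sR=20/37; mL=8/17, mR=-126/629; mL+mR=10/37 → advance +1; mR−mL=-422/629 → turn -1·90°
n=1: pose=(8,-4,W); sL=160/277, sR=32/45; mL=160/277, mR=-2768/12465; mL+mR=16/45 → advance +1; mR−mL=-9968/12465 → turn -1·90°
n=2: pose=(7,-4,N); sL=80/101, sR=80/121; mL=80/101, mR=-5640/12221; mL+mR=40/121 → advance +1; mR−mL=-15320/12221 → turn -1·90°
n=3: pose=(7,-3,E); sL=32/53, sR=160/313; mL=32/53, mR=-5776/16589; mL+mR=80/313 → advance +1; mR−mL=-15792/16589 → turn -1·90°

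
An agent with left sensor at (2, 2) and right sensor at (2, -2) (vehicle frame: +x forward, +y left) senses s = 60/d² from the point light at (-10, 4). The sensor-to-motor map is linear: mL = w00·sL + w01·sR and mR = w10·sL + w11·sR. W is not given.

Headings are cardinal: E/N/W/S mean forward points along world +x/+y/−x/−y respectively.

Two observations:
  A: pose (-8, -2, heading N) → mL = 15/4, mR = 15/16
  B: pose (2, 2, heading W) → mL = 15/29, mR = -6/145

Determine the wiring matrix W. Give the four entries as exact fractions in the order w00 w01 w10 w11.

obs A: pose=(-8,-2,N) → sL=15/4, sR=15/8, mL=15/4, mR=15/16
obs B: pose=(2,2,W) → sL=15/29, sR=3/5, mL=15/29, mR=-6/145
sensor matrix S = [[15/4, 15/8], [15/29, 3/5]]; det S = 297/232
solve [mL_A; mL_B] = S·[w00; w01] and [mR_A; mR_B] = S·[w10; w11]:
  w00 = 1, w01 = 0, w10 = 1/2, w11 = -1/2

1 0 1/2 -1/2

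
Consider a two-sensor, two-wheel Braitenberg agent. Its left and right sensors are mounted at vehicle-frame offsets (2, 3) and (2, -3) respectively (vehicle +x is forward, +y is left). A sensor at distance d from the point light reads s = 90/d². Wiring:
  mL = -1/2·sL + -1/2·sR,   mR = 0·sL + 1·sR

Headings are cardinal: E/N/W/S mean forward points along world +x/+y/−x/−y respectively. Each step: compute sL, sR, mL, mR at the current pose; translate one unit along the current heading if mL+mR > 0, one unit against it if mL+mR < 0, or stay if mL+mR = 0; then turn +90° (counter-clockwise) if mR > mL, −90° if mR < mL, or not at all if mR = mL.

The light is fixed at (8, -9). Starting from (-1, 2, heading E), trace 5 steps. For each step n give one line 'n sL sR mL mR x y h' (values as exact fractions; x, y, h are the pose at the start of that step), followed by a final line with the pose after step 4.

n=0: pose=(-1,2,E); sL=18/49, sR=90/113; mL=-3222/5537, mR=90/113; mL+mR=1188/5537 → advance +1; mR−mL=7632/5537 → turn +1·90°
n=1: pose=(0,2,N); sL=9/29, sR=45/97; mL=-1089/2813, mR=45/97; mL+mR=216/2813 → advance +1; mR−mL=2394/2813 → turn +1·90°
n=2: pose=(0,3,W); sL=90/181, sR=18/65; mL=-4554/11765, mR=18/65; mL+mR=-1296/11765 → advance -1; mR−mL=7812/11765 → turn +1·90°
n=3: pose=(1,3,S); sL=45/58, sR=9/20; mL=-711/1160, mR=9/20; mL+mR=-189/1160 → advance -1; mR−mL=1233/1160 → turn +1·90°
n=4: pose=(1,4,E); sL=90/281, sR=18/25; mL=-3654/7025, mR=18/25; mL+mR=1404/7025 → advance +1; mR−mL=8712/7025 → turn +1·90°

0 18/49 90/113 -3222/5537 90/113 -1 2 E
1 9/29 45/97 -1089/2813 45/97 0 2 N
2 90/181 18/65 -4554/11765 18/65 0 3 W
3 45/58 9/20 -711/1160 9/20 1 3 S
4 90/281 18/25 -3654/7025 18/25 1 4 E
final 2 4 N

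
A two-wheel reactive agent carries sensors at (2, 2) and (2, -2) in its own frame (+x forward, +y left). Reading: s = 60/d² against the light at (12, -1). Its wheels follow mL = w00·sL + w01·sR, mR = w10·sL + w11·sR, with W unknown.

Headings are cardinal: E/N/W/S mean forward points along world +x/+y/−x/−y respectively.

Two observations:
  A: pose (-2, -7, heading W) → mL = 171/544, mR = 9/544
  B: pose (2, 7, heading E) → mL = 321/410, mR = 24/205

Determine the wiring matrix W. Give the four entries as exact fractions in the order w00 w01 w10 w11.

obs A: pose=(-2,-7,W) → sL=3/16, sR=15/68, mL=171/544, mR=9/544
obs B: pose=(2,7,E) → sL=15/41, sR=3/5, mL=321/410, mR=24/205
sensor matrix S = [[3/16, 15/68], [15/41, 3/5]]; det S = 1773/55760
solve [mL_A; mL_B] = S·[w00; w01] and [mR_A; mR_B] = S·[w10; w11]:
  w00 = 1/2, w01 = 1, w10 = -1/2, w11 = 1/2

1/2 1 -1/2 1/2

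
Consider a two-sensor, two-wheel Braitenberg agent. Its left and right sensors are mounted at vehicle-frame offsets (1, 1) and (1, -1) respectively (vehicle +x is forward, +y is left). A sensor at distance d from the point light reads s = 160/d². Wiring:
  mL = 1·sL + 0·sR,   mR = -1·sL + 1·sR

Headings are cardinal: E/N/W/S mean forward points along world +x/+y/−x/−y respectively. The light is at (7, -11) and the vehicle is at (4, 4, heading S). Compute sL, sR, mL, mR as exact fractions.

4/5 40/53 4/5 -12/265

left sensor world pos  = (5, 3); dL² = 200
right sensor world pos = (3, 3); dR² = 212
sL = 160/200 = 4/5
sR = 160/212 = 40/53
mL = 1·sL + 0·sR = 4/5
mR = -1·sL + 1·sR = -12/265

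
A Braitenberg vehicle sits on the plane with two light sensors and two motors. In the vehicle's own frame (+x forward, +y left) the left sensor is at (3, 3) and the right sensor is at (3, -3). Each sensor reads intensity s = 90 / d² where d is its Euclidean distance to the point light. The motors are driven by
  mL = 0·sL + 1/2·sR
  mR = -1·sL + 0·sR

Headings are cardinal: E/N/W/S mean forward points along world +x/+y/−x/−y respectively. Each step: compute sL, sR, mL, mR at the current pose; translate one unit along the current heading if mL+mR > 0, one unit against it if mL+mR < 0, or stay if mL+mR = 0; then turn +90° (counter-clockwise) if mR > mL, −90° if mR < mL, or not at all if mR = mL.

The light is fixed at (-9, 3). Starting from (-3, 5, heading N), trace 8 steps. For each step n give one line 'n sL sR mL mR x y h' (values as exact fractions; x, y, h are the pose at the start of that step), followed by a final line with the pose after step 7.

n=0: pose=(-3,5,N); sL=45/17, sR=45/53; mL=45/106, mR=-45/17; mL+mR=-4005/1802 → advance -1; mR−mL=-5535/1802 → turn -1·90°
n=1: pose=(-3,4,E); sL=90/97, sR=18/17; mL=9/17, mR=-90/97; mL+mR=-657/1649 → advance -1; mR−mL=-2403/1649 → turn -1·90°
n=2: pose=(-4,4,S); sL=45/34, sR=45/4; mL=45/8, mR=-45/34; mL+mR=585/136 → advance +1; mR−mL=-945/136 → turn -1·90°
n=3: pose=(-4,3,W); sL=90/13, sR=90/13; mL=45/13, mR=-90/13; mL+mR=-45/13 → advance -1; mR−mL=-135/13 → turn -1·90°
n=4: pose=(-3,3,N); sL=5, sR=1; mL=1/2, mR=-5; mL+mR=-9/2 → advance -1; mR−mL=-11/2 → turn -1·90°
n=5: pose=(-3,2,E); sL=18/17, sR=90/97; mL=45/97, mR=-18/17; mL+mR=-981/1649 → advance -1; mR−mL=-2511/1649 → turn -1·90°
n=6: pose=(-4,2,S); sL=9/8, sR=9/2; mL=9/4, mR=-9/8; mL+mR=9/8 → advance +1; mR−mL=-27/8 → turn -1·90°
n=7: pose=(-4,1,W); sL=90/29, sR=18; mL=9, mR=-90/29; mL+mR=171/29 → advance +1; mR−mL=-351/29 → turn -1·90°

0 45/17 45/53 45/106 -45/17 -3 5 N
1 90/97 18/17 9/17 -90/97 -3 4 E
2 45/34 45/4 45/8 -45/34 -4 4 S
3 90/13 90/13 45/13 -90/13 -4 3 W
4 5 1 1/2 -5 -3 3 N
5 18/17 90/97 45/97 -18/17 -3 2 E
6 9/8 9/2 9/4 -9/8 -4 2 S
7 90/29 18 9 -90/29 -4 1 W
final -5 1 N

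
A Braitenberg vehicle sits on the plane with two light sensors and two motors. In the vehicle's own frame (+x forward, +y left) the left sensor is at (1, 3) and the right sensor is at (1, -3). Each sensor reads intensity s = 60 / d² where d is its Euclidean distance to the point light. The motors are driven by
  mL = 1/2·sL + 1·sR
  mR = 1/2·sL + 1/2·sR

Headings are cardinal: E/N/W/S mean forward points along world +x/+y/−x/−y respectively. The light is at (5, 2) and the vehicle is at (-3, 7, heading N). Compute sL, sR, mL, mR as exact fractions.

60/157 60/61 11250/9577 6540/9577

left sensor world pos  = (-6, 8); dL² = 157
right sensor world pos = (0, 8); dR² = 61
sL = 60/157 = 60/157
sR = 60/61 = 60/61
mL = 1/2·sL + 1·sR = 11250/9577
mR = 1/2·sL + 1/2·sR = 6540/9577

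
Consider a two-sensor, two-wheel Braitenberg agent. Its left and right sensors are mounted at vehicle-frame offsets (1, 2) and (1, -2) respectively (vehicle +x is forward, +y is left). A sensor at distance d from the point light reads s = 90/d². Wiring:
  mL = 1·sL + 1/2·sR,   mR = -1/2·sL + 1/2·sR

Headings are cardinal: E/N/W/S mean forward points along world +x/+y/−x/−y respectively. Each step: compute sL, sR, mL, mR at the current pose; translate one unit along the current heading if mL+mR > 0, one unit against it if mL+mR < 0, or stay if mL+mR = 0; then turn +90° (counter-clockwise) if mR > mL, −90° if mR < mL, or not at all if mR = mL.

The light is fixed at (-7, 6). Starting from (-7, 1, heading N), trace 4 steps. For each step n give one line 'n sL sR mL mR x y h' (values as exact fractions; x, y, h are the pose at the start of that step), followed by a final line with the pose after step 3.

n=0: pose=(-7,1,N); sL=9/2, sR=9/2; mL=27/4, mR=0; mL+mR=27/4 → advance +1; mR−mL=-27/4 → turn -1·90°
n=1: pose=(-7,2,E); sL=18, sR=90/37; mL=711/37, mR=-288/37; mL+mR=423/37 → advance +1; mR−mL=-27 → turn -1·90°
n=2: pose=(-6,2,S); sL=45/17, sR=45/13; mL=1935/442, mR=90/221; mL+mR=2115/442 → advance +1; mR−mL=-135/34 → turn -1·90°
n=3: pose=(-6,1,W); sL=90/49, sR=10; mL=335/49, mR=200/49; mL+mR=535/49 → advance +1; mR−mL=-135/49 → turn -1·90°

0 9/2 9/2 27/4 0 -7 1 N
1 18 90/37 711/37 -288/37 -7 2 E
2 45/17 45/13 1935/442 90/221 -6 2 S
3 90/49 10 335/49 200/49 -6 1 W
final -7 1 N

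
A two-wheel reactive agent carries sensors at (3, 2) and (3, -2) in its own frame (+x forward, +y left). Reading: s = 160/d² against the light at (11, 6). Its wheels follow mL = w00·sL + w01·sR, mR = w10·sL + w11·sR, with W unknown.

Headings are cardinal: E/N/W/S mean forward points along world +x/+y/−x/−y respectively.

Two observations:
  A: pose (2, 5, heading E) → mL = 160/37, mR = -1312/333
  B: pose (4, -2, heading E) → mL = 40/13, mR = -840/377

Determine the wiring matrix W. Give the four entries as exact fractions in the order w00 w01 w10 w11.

1 0 -1/2 -1/2

obs A: pose=(2,5,E) → sL=160/37, sR=32/9, mL=160/37, mR=-1312/333
obs B: pose=(4,-2,E) → sL=40/13, sR=40/29, mL=40/13, mR=-840/377
sensor matrix S = [[160/37, 32/9], [40/13, 40/29]]; det S = -624640/125541
solve [mL_A; mL_B] = S·[w00; w01] and [mR_A; mR_B] = S·[w10; w11]:
  w00 = 1, w01 = 0, w10 = -1/2, w11 = -1/2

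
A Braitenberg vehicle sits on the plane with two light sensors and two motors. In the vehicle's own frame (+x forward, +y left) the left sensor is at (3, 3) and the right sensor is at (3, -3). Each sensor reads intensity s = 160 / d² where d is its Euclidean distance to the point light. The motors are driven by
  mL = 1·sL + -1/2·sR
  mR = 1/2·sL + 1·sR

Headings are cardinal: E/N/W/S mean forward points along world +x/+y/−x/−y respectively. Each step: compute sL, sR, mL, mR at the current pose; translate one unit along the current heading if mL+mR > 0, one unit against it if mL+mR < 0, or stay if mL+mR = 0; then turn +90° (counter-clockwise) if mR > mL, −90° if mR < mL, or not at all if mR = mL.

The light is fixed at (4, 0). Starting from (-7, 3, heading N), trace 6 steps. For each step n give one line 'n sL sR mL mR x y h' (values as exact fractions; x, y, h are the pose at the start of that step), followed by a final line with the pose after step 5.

0 20/29 8/5 -16/145 282/145 -7 3 N
1 160/197 32/49 4688/9653 10224/9653 -7 4 W
2 80/41 80/113 7400/4633 7800/4633 -8 4 S
3 160/117 160/81 400/1053 2800/1053 -8 3 E
4 20/29 8/5 -16/145 282/145 -7 3 N
5 160/197 32/49 4688/9653 10224/9653 -7 4 W
final -8 4 S

n=0: pose=(-7,3,N); sL=20/29, sR=8/5; mL=-16/145, mR=282/145; mL+mR=266/145 → advance +1; mR−mL=298/145 → turn +1·90°
n=1: pose=(-7,4,W); sL=160/197, sR=32/49; mL=4688/9653, mR=10224/9653; mL+mR=14912/9653 → advance +1; mR−mL=5536/9653 → turn +1·90°
n=2: pose=(-8,4,S); sL=80/41, sR=80/113; mL=7400/4633, mR=7800/4633; mL+mR=15200/4633 → advance +1; mR−mL=400/4633 → turn +1·90°
n=3: pose=(-8,3,E); sL=160/117, sR=160/81; mL=400/1053, mR=2800/1053; mL+mR=3200/1053 → advance +1; mR−mL=800/351 → turn +1·90°
n=4: pose=(-7,3,N); sL=20/29, sR=8/5; mL=-16/145, mR=282/145; mL+mR=266/145 → advance +1; mR−mL=298/145 → turn +1·90°
n=5: pose=(-7,4,W); sL=160/197, sR=32/49; mL=4688/9653, mR=10224/9653; mL+mR=14912/9653 → advance +1; mR−mL=5536/9653 → turn +1·90°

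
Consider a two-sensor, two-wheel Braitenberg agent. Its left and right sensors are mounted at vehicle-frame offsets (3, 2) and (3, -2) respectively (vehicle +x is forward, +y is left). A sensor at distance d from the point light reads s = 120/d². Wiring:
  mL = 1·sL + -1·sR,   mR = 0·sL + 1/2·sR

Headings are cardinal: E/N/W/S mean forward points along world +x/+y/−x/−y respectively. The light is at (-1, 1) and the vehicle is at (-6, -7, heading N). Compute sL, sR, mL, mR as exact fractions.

left sensor world pos  = (-8, -4); dL² = 74
right sensor world pos = (-4, -4); dR² = 34
sL = 120/74 = 60/37
sR = 120/34 = 60/17
mL = 1·sL + -1·sR = -1200/629
mR = 0·sL + 1/2·sR = 30/17

60/37 60/17 -1200/629 30/17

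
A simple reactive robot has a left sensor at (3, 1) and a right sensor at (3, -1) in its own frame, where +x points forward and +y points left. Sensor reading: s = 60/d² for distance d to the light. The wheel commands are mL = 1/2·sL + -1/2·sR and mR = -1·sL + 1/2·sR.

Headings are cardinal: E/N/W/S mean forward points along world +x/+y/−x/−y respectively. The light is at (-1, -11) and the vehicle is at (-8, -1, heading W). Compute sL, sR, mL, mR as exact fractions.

60/181 60/221 1200/40001 -7830/40001

left sensor world pos  = (-11, -2); dL² = 181
right sensor world pos = (-11, 0); dR² = 221
sL = 60/181 = 60/181
sR = 60/221 = 60/221
mL = 1/2·sL + -1/2·sR = 1200/40001
mR = -1·sL + 1/2·sR = -7830/40001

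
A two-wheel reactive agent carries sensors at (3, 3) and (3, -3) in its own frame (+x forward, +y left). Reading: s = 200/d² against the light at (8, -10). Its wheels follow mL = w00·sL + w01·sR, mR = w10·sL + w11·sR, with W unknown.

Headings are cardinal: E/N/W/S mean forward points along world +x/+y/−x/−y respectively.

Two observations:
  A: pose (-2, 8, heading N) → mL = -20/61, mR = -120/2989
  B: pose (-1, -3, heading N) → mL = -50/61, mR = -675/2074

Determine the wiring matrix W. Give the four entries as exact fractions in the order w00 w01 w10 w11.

-1 0 1/2 -1/2

obs A: pose=(-2,8,N) → sL=20/61, sR=20/49, mL=-20/61, mR=-120/2989
obs B: pose=(-1,-3,N) → sL=50/61, sR=25/17, mL=-50/61, mR=-675/2074
sensor matrix S = [[20/61, 20/49], [50/61, 25/17]]; det S = 7500/50813
solve [mL_A; mL_B] = S·[w00; w01] and [mR_A; mR_B] = S·[w10; w11]:
  w00 = -1, w01 = 0, w10 = 1/2, w11 = -1/2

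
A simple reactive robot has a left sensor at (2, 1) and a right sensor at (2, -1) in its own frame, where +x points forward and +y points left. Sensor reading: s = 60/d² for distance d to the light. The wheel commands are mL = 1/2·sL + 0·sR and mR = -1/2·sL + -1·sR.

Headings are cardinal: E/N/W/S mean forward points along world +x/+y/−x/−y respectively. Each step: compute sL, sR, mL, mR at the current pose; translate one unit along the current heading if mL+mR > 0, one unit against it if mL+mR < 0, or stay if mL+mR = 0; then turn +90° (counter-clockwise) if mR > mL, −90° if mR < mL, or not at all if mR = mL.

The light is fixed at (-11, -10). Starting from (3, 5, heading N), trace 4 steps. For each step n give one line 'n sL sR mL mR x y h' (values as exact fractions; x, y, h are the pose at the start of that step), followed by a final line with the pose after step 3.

0 30/229 30/257 15/229 -10725/58853 3 5 N
1 60/481 12/85 30/481 -8322/40885 3 4 E
2 3/17 5/24 3/34 -121/408 2 4 S
3 60/317 60/377 30/317 -30330/119509 2 5 W
final 3 5 N

n=0: pose=(3,5,N); sL=30/229, sR=30/257; mL=15/229, mR=-10725/58853; mL+mR=-30/257 → advance -1; mR−mL=-14580/58853 → turn -1·90°
n=1: pose=(3,4,E); sL=60/481, sR=12/85; mL=30/481, mR=-8322/40885; mL+mR=-12/85 → advance -1; mR−mL=-10872/40885 → turn -1·90°
n=2: pose=(2,4,S); sL=3/17, sR=5/24; mL=3/34, mR=-121/408; mL+mR=-5/24 → advance -1; mR−mL=-157/408 → turn -1·90°
n=3: pose=(2,5,W); sL=60/317, sR=60/377; mL=30/317, mR=-30330/119509; mL+mR=-60/377 → advance -1; mR−mL=-41640/119509 → turn -1·90°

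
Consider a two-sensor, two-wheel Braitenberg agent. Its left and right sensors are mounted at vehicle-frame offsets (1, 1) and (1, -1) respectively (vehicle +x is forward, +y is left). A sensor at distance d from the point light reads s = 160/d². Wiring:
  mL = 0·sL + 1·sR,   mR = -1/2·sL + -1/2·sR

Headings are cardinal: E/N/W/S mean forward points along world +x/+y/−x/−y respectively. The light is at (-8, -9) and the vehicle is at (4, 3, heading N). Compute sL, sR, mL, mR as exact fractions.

left sensor world pos  = (3, 4); dL² = 290
right sensor world pos = (5, 4); dR² = 338
sL = 160/290 = 16/29
sR = 160/338 = 80/169
mL = 0·sL + 1·sR = 80/169
mR = -1/2·sL + -1/2·sR = -2512/4901

16/29 80/169 80/169 -2512/4901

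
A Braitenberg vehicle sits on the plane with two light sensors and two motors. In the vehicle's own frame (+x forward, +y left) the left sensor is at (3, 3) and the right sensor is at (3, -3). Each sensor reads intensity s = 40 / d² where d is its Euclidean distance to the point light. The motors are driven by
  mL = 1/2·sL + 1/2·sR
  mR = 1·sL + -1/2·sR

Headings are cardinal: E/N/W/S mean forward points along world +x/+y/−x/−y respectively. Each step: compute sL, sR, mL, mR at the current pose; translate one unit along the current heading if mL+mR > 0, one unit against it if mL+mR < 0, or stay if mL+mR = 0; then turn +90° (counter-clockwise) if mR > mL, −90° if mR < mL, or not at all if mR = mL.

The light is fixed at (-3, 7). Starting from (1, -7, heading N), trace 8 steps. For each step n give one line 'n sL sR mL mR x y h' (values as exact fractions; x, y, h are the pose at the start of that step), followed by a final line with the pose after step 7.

n=0: pose=(1,-7,N); sL=20/61, sR=4/17; mL=292/1037, mR=218/1037; mL+mR=30/61 → advance +1; mR−mL=-74/1037 → turn -1·90°
n=1: pose=(1,-6,E); sL=40/149, sR=8/61; mL=1816/9089, mR=1844/9089; mL+mR=60/149 → advance +1; mR−mL=28/9089 → turn +1·90°
n=2: pose=(2,-6,N); sL=5/13, sR=10/41; mL=335/1066, mR=140/533; mL+mR=15/26 → advance +1; mR−mL=-55/1066 → turn -1·90°
n=3: pose=(2,-5,E); sL=8/29, sR=40/289; mL=1736/8381, mR=1732/8381; mL+mR=12/29 → advance +1; mR−mL=-4/8381 → turn -1·90°
n=4: pose=(3,-5,S); sL=20/153, sR=20/117; mL=100/663, mR=10/221; mL+mR=10/51 → advance +1; mR−mL=-70/663 → turn -1·90°
n=5: pose=(3,-6,W); sL=8/53, sR=40/109; mL=1496/5777, mR=-188/5777; mL+mR=12/53 → advance +1; mR−mL=-1684/5777 → turn -1·90°
n=6: pose=(2,-6,N); sL=5/13, sR=10/41; mL=335/1066, mR=140/533; mL+mR=15/26 → advance +1; mR−mL=-55/1066 → turn -1·90°
n=7: pose=(2,-5,E); sL=8/29, sR=40/289; mL=1736/8381, mR=1732/8381; mL+mR=12/29 → advance +1; mR−mL=-4/8381 → turn -1·90°

0 20/61 4/17 292/1037 218/1037 1 -7 N
1 40/149 8/61 1816/9089 1844/9089 1 -6 E
2 5/13 10/41 335/1066 140/533 2 -6 N
3 8/29 40/289 1736/8381 1732/8381 2 -5 E
4 20/153 20/117 100/663 10/221 3 -5 S
5 8/53 40/109 1496/5777 -188/5777 3 -6 W
6 5/13 10/41 335/1066 140/533 2 -6 N
7 8/29 40/289 1736/8381 1732/8381 2 -5 E
final 3 -5 S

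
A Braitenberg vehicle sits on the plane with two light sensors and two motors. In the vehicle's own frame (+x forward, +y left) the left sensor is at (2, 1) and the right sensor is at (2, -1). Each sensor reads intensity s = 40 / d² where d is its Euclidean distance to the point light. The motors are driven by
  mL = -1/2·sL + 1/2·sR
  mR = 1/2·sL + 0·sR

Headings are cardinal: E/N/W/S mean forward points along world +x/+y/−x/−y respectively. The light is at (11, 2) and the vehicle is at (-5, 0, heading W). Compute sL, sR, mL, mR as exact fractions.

left sensor world pos  = (-7, -1); dL² = 333
right sensor world pos = (-7, 1); dR² = 325
sL = 40/333 = 40/333
sR = 40/325 = 8/65
mL = -1/2·sL + 1/2·sR = 32/21645
mR = 1/2·sL + 0·sR = 20/333

40/333 8/65 32/21645 20/333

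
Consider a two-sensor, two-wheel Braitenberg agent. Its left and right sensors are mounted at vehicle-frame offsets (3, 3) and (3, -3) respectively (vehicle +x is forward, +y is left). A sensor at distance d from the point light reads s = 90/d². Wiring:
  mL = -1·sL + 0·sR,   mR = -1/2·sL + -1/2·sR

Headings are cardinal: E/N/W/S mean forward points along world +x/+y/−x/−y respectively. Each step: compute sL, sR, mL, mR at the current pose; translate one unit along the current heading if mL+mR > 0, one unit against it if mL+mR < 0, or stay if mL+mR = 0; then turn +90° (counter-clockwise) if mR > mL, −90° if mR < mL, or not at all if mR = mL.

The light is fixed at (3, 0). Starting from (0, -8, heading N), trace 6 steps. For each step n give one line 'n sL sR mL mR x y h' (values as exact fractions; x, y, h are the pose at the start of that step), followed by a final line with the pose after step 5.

n=0: pose=(0,-8,N); sL=90/61, sR=18/5; mL=-90/61, mR=-774/305; mL+mR=-1224/305 → advance -1; mR−mL=-324/305 → turn -1·90°
n=1: pose=(0,-9,E); sL=5/2, sR=5/8; mL=-5/2, mR=-25/16; mL+mR=-65/16 → advance -1; mR−mL=15/16 → turn +1·90°
n=2: pose=(-1,-9,N); sL=18/17, sR=90/37; mL=-18/17, mR=-1098/629; mL+mR=-1764/629 → advance -1; mR−mL=-432/629 → turn -1·90°
n=3: pose=(-1,-10,E); sL=9/5, sR=9/17; mL=-9/5, mR=-99/85; mL+mR=-252/85 → advance -1; mR−mL=54/85 → turn +1·90°
n=4: pose=(-2,-10,N); sL=90/113, sR=90/53; mL=-90/113, mR=-7470/5989; mL+mR=-12240/5989 → advance -1; mR−mL=-2700/5989 → turn -1·90°
n=5: pose=(-2,-11,E); sL=45/34, sR=9/20; mL=-45/34, mR=-603/680; mL+mR=-1503/680 → advance -1; mR−mL=297/680 → turn +1·90°

0 90/61 18/5 -90/61 -774/305 0 -8 N
1 5/2 5/8 -5/2 -25/16 0 -9 E
2 18/17 90/37 -18/17 -1098/629 -1 -9 N
3 9/5 9/17 -9/5 -99/85 -1 -10 E
4 90/113 90/53 -90/113 -7470/5989 -2 -10 N
5 45/34 9/20 -45/34 -603/680 -2 -11 E
final -3 -11 N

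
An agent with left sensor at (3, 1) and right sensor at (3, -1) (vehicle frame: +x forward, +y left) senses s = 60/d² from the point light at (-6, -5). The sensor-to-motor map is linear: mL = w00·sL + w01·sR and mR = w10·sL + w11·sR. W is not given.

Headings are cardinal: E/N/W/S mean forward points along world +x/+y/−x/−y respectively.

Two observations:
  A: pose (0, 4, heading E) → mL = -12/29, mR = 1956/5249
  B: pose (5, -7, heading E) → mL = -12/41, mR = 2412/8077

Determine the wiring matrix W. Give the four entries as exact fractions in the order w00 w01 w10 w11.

obs A: pose=(0,4,E) → sL=60/181, sR=12/29, mL=-12/29, mR=1956/5249
obs B: pose=(5,-7,E) → sL=60/197, sR=12/41, mL=-12/41, mR=2412/8077
sensor matrix S = [[60/181, 12/29], [60/197, 12/41]]; det S = -1229760/42396173
solve [mL_A; mL_B] = S·[w00; w01] and [mR_A; mR_B] = S·[w10; w11]:
  w00 = 0, w01 = -1, w10 = 1/2, w11 = 1/2

0 -1 1/2 1/2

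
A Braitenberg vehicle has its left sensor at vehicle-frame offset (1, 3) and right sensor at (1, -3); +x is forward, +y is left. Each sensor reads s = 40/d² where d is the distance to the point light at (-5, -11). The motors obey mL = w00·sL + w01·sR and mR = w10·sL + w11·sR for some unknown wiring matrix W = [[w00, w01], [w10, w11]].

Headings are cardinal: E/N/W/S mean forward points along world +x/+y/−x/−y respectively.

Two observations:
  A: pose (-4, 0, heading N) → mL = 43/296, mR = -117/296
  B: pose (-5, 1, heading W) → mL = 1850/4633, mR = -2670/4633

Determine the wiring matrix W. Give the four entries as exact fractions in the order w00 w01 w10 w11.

1 -1/2 -1 -1/2

obs A: pose=(-4,0,N) → sL=10/37, sR=1/4, mL=43/296, mR=-117/296
obs B: pose=(-5,1,W) → sL=20/41, sR=20/113, mL=1850/4633, mR=-2670/4633
sensor matrix S = [[10/37, 1/4], [20/41, 20/113]]; det S = -12705/171421
solve [mL_A; mL_B] = S·[w00; w01] and [mR_A; mR_B] = S·[w10; w11]:
  w00 = 1, w01 = -1/2, w10 = -1, w11 = -1/2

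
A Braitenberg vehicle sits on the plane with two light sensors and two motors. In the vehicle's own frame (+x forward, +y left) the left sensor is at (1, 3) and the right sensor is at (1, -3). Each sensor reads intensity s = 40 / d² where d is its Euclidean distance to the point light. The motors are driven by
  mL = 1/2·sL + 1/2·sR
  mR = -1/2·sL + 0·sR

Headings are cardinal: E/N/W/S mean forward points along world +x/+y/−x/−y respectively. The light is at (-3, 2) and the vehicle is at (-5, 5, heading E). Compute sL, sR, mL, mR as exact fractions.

left sensor world pos  = (-4, 8); dL² = 37
right sensor world pos = (-4, 2); dR² = 1
sL = 40/37 = 40/37
sR = 40/1 = 40
mL = 1/2·sL + 1/2·sR = 760/37
mR = -1/2·sL + 0·sR = -20/37

40/37 40 760/37 -20/37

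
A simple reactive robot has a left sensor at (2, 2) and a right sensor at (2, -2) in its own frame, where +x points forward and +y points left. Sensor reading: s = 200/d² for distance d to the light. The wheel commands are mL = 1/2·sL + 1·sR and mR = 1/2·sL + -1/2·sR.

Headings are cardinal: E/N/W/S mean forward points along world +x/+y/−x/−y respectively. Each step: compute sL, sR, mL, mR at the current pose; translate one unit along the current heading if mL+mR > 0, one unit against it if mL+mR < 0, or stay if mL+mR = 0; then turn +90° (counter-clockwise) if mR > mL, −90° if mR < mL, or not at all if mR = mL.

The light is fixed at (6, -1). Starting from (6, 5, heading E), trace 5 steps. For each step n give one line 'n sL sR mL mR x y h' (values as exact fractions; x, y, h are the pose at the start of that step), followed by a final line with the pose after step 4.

n=0: pose=(6,5,E); sL=50/17, sR=10; mL=195/17, mR=-60/17; mL+mR=135/17 → advance +1; mR−mL=-15 → turn -1·90°
n=1: pose=(7,5,S); sL=8, sR=200/17; mL=268/17, mR=-32/17; mL+mR=236/17 → advance +1; mR−mL=-300/17 → turn -1·90°
n=2: pose=(7,4,W); sL=20, sR=4; mL=14, mR=8; mL+mR=22 → advance +1; mR−mL=-6 → turn -1·90°
n=3: pose=(6,4,N); sL=200/53, sR=200/53; mL=300/53, mR=0; mL+mR=300/53 → advance +1; mR−mL=-300/53 → turn -1·90°
n=4: pose=(6,5,E); sL=50/17, sR=10; mL=195/17, mR=-60/17; mL+mR=135/17 → advance +1; mR−mL=-15 → turn -1·90°

0 50/17 10 195/17 -60/17 6 5 E
1 8 200/17 268/17 -32/17 7 5 S
2 20 4 14 8 7 4 W
3 200/53 200/53 300/53 0 6 4 N
4 50/17 10 195/17 -60/17 6 5 E
final 7 5 S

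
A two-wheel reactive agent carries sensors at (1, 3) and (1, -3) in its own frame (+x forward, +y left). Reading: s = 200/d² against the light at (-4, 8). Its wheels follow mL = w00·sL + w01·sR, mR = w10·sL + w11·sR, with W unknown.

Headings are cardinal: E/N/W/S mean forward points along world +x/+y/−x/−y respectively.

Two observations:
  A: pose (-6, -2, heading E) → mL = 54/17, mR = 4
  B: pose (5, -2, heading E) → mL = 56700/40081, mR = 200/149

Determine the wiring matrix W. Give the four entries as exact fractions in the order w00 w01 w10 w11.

obs A: pose=(-6,-2,E) → sL=4, sR=20/17, mL=54/17, mR=4
obs B: pose=(5,-2,E) → sL=200/149, sR=200/269, mL=56700/40081, mR=200/149
sensor matrix S = [[4, 20/17], [200/149, 200/269]]; det S = 950400/681377
solve [mL_A; mL_B] = S·[w00; w01] and [mR_A; mR_B] = S·[w10; w11]:
  w00 = 1/2, w01 = 1, w10 = 1, w11 = 0

1/2 1 1 0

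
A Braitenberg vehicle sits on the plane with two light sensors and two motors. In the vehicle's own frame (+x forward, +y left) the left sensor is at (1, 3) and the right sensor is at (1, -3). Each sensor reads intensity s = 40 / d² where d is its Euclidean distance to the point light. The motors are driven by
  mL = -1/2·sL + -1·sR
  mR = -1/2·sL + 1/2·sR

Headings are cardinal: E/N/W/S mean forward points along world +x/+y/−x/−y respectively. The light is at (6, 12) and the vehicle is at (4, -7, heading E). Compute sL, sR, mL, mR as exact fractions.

left sensor world pos  = (5, -4); dL² = 257
right sensor world pos = (5, -10); dR² = 485
sL = 40/257 = 40/257
sR = 40/485 = 8/97
mL = -1/2·sL + -1·sR = -3996/24929
mR = -1/2·sL + 1/2·sR = -912/24929

40/257 8/97 -3996/24929 -912/24929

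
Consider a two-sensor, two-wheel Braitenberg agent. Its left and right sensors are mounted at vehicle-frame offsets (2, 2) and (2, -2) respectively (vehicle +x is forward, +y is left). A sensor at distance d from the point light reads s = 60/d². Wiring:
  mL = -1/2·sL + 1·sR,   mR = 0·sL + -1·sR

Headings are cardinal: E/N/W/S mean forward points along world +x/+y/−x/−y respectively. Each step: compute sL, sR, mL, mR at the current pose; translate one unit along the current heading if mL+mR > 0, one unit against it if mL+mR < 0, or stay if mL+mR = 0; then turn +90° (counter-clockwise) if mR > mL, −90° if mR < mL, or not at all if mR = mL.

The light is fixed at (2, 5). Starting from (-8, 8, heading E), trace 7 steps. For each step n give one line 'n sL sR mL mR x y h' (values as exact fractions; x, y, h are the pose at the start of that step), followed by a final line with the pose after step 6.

n=0: pose=(-8,8,E); sL=60/89, sR=12/13; mL=678/1157, mR=-12/13; mL+mR=-30/89 → advance -1; mR−mL=-1746/1157 → turn -1·90°
n=1: pose=(-9,8,S); sL=30/41, sR=6/17; mL=-9/697, mR=-6/17; mL+mR=-15/41 → advance -1; mR−mL=-237/697 → turn -1·90°
n=2: pose=(-9,9,W); sL=60/173, sR=12/41; mL=846/7093, mR=-12/41; mL+mR=-30/173 → advance -1; mR−mL=-2922/7093 → turn -1·90°
n=3: pose=(-8,9,N); sL=1/3, sR=3/5; mL=13/30, mR=-3/5; mL+mR=-1/6 → advance -1; mR−mL=-31/30 → turn -1·90°
n=4: pose=(-8,8,E); sL=60/89, sR=12/13; mL=678/1157, mR=-12/13; mL+mR=-30/89 → advance -1; mR−mL=-1746/1157 → turn -1·90°
n=5: pose=(-9,8,S); sL=30/41, sR=6/17; mL=-9/697, mR=-6/17; mL+mR=-15/41 → advance -1; mR−mL=-237/697 → turn -1·90°
n=6: pose=(-9,9,W); sL=60/173, sR=12/41; mL=846/7093, mR=-12/41; mL+mR=-30/173 → advance -1; mR−mL=-2922/7093 → turn -1·90°

0 60/89 12/13 678/1157 -12/13 -8 8 E
1 30/41 6/17 -9/697 -6/17 -9 8 S
2 60/173 12/41 846/7093 -12/41 -9 9 W
3 1/3 3/5 13/30 -3/5 -8 9 N
4 60/89 12/13 678/1157 -12/13 -8 8 E
5 30/41 6/17 -9/697 -6/17 -9 8 S
6 60/173 12/41 846/7093 -12/41 -9 9 W
final -8 9 N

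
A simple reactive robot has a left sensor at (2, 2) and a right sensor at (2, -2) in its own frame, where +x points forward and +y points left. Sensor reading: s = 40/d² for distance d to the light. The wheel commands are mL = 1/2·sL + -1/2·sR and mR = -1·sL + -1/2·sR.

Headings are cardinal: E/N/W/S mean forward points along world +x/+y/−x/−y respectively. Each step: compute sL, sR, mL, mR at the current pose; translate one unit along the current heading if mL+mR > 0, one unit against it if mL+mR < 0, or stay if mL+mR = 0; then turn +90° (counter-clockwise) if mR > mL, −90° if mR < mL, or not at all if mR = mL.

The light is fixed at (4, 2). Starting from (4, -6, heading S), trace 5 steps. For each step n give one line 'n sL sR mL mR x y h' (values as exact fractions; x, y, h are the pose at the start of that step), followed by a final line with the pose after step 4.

0 5/13 5/13 0 -15/26 4 -6 S
1 8/17 40/29 -224/493 -572/493 4 -5 W
2 20/13 20/17 40/221 -470/221 5 -5 N
3 8/9 40/109 256/981 -1052/981 5 -6 E
4 5/13 5/13 0 -15/26 4 -6 S
final 4 -5 W

n=0: pose=(4,-6,S); sL=5/13, sR=5/13; mL=0, mR=-15/26; mL+mR=-15/26 → advance -1; mR−mL=-15/26 → turn -1·90°
n=1: pose=(4,-5,W); sL=8/17, sR=40/29; mL=-224/493, mR=-572/493; mL+mR=-796/493 → advance -1; mR−mL=-12/17 → turn -1·90°
n=2: pose=(5,-5,N); sL=20/13, sR=20/17; mL=40/221, mR=-470/221; mL+mR=-430/221 → advance -1; mR−mL=-30/13 → turn -1·90°
n=3: pose=(5,-6,E); sL=8/9, sR=40/109; mL=256/981, mR=-1052/981; mL+mR=-796/981 → advance -1; mR−mL=-4/3 → turn -1·90°
n=4: pose=(4,-6,S); sL=5/13, sR=5/13; mL=0, mR=-15/26; mL+mR=-15/26 → advance -1; mR−mL=-15/26 → turn -1·90°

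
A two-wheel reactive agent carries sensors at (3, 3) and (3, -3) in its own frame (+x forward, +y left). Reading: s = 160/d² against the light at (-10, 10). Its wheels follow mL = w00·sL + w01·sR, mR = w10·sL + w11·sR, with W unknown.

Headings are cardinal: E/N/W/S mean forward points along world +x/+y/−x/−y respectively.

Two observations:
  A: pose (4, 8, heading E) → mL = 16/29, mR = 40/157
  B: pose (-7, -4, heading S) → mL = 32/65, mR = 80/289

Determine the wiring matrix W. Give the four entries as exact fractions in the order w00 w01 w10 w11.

obs A: pose=(4,8,E) → sL=16/29, sR=80/157, mL=16/29, mR=40/157
obs B: pose=(-7,-4,S) → sL=32/65, sR=160/289, mL=32/65, mR=80/289
sensor matrix S = [[16/29, 80/157], [32/65, 160/289]]; det S = 933888/17105621
solve [mL_A; mL_B] = S·[w00; w01] and [mR_A; mR_B] = S·[w10; w11]:
  w00 = 1, w01 = 0, w10 = 0, w11 = 1/2

1 0 0 1/2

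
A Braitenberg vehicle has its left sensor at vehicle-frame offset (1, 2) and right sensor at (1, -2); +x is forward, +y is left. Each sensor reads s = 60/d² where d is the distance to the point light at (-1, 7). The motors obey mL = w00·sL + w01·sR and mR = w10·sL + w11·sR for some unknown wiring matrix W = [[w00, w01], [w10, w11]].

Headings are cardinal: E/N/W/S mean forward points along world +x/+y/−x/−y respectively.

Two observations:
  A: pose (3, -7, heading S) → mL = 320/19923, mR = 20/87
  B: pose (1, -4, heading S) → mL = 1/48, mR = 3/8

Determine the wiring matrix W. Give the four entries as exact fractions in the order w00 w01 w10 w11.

obs A: pose=(3,-7,S) → sL=20/87, sR=60/229, mL=320/19923, mR=20/87
obs B: pose=(1,-4,S) → sL=3/8, sR=5/12, mL=1/48, mR=3/8
sensor matrix S = [[20/87, 60/229], [3/8, 5/12]]; det S = -295/119538
solve [mL_A; mL_B] = S·[w00; w01] and [mR_A; mR_B] = S·[w10; w11]:
  w00 = -1/2, w01 = 1/2, w10 = 1, w11 = 0

-1/2 1/2 1 0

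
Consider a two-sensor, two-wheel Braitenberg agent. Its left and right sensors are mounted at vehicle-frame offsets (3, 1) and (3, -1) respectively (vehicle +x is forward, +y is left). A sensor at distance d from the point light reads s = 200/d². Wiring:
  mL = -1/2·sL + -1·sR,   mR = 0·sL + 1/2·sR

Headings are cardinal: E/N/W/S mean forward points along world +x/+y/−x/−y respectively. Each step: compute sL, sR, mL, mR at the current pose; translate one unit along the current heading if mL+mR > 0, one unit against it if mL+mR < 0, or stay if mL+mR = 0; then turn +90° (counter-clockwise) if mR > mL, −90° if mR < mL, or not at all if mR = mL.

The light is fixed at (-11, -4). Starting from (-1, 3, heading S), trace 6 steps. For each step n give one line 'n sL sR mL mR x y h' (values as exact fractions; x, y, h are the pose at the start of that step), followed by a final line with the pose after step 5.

0 200/137 200/97 -37100/13289 100/97 -1 3 S
1 4/5 100/109 -718/545 50/109 -1 4 E
2 40/37 200/221 -11820/8177 100/221 -2 4 N
3 25/9 2 -61/18 1 -2 3 W
4 200/137 200/97 -37100/13289 100/97 -1 3 S
5 4/5 100/109 -718/545 50/109 -1 4 E
final -2 4 N

n=0: pose=(-1,3,S); sL=200/137, sR=200/97; mL=-37100/13289, mR=100/97; mL+mR=-23400/13289 → advance -1; mR−mL=50800/13289 → turn +1·90°
n=1: pose=(-1,4,E); sL=4/5, sR=100/109; mL=-718/545, mR=50/109; mL+mR=-468/545 → advance -1; mR−mL=968/545 → turn +1·90°
n=2: pose=(-2,4,N); sL=40/37, sR=200/221; mL=-11820/8177, mR=100/221; mL+mR=-8120/8177 → advance -1; mR−mL=15520/8177 → turn +1·90°
n=3: pose=(-2,3,W); sL=25/9, sR=2; mL=-61/18, mR=1; mL+mR=-43/18 → advance -1; mR−mL=79/18 → turn +1·90°
n=4: pose=(-1,3,S); sL=200/137, sR=200/97; mL=-37100/13289, mR=100/97; mL+mR=-23400/13289 → advance -1; mR−mL=50800/13289 → turn +1·90°
n=5: pose=(-1,4,E); sL=4/5, sR=100/109; mL=-718/545, mR=50/109; mL+mR=-468/545 → advance -1; mR−mL=968/545 → turn +1·90°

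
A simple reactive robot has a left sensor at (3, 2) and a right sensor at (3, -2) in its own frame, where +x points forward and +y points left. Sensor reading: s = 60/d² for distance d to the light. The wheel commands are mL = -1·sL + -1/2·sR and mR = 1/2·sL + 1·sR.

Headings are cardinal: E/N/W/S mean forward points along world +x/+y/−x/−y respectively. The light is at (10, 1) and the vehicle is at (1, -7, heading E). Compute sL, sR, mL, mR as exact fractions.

left sensor world pos  = (4, -5); dL² = 72
right sensor world pos = (4, -9); dR² = 136
sL = 60/72 = 5/6
sR = 60/136 = 15/34
mL = -1·sL + -1/2·sR = -215/204
mR = 1/2·sL + 1·sR = 175/204

5/6 15/34 -215/204 175/204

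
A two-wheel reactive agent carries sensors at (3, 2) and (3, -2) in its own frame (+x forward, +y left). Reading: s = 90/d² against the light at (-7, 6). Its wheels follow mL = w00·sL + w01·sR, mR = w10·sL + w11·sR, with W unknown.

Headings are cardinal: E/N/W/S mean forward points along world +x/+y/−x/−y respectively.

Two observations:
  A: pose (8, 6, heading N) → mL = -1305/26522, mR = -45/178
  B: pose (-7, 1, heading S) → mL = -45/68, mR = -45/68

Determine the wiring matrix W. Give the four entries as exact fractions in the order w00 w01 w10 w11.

1/2 -1 -1/2 0

obs A: pose=(8,6,N) → sL=45/89, sR=45/149, mL=-1305/26522, mR=-45/178
obs B: pose=(-7,1,S) → sL=45/34, sR=45/34, mL=-45/68, mR=-45/68
sensor matrix S = [[45/89, 45/149], [45/34, 45/34]]; det S = 60750/225437
solve [mL_A; mL_B] = S·[w00; w01] and [mR_A; mR_B] = S·[w10; w11]:
  w00 = 1/2, w01 = -1, w10 = -1/2, w11 = 0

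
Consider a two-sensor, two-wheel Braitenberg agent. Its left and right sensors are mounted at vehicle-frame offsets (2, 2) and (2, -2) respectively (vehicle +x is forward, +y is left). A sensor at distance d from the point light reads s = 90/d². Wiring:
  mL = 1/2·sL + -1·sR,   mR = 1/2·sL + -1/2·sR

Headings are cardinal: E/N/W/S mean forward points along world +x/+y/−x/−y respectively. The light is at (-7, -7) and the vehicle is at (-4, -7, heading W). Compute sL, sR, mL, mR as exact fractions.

left sensor world pos  = (-6, -9); dL² = 5
right sensor world pos = (-6, -5); dR² = 5
sL = 90/5 = 18
sR = 90/5 = 18
mL = 1/2·sL + -1·sR = -9
mR = 1/2·sL + -1/2·sR = 0

18 18 -9 0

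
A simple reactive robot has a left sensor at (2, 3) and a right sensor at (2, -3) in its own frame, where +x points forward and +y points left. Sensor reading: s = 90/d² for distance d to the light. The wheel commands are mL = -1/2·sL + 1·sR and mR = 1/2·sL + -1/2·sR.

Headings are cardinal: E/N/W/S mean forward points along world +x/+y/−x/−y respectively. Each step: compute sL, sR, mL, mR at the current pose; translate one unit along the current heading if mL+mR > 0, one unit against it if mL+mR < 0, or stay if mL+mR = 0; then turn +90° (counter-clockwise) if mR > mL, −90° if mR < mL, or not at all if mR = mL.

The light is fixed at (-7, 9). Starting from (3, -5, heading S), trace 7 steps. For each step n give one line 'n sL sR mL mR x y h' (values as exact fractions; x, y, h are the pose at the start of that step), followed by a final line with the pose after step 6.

0 18/85 18/61 981/5185 -216/5185 3 -5 S
1 45/194 45/104 3195/10088 -2025/20176 3 -6 W
2 18/41 90/313 873/12833 972/12833 2 -6 N
3 45/169 9/17 2277/5746 -378/2873 2 -5 W
4 90/169 18/53 657/8957 864/8957 1 -5 N
5 45/146 45/68 630/1241 -1755/9928 1 -4 W
6 90/137 90/221 2385/30277 3780/30277 0 -4 N
final 0 -3 W

n=0: pose=(3,-5,S); sL=18/85, sR=18/61; mL=981/5185, mR=-216/5185; mL+mR=9/61 → advance +1; mR−mL=-1197/5185 → turn -1·90°
n=1: pose=(3,-6,W); sL=45/194, sR=45/104; mL=3195/10088, mR=-2025/20176; mL+mR=45/208 → advance +1; mR−mL=-8415/20176 → turn -1·90°
n=2: pose=(2,-6,N); sL=18/41, sR=90/313; mL=873/12833, mR=972/12833; mL+mR=45/313 → advance +1; mR−mL=99/12833 → turn +1·90°
n=3: pose=(2,-5,W); sL=45/169, sR=9/17; mL=2277/5746, mR=-378/2873; mL+mR=9/34 → advance +1; mR−mL=-3033/5746 → turn -1·90°
n=4: pose=(1,-5,N); sL=90/169, sR=18/53; mL=657/8957, mR=864/8957; mL+mR=9/53 → advance +1; mR−mL=207/8957 → turn +1·90°
n=5: pose=(1,-4,W); sL=45/146, sR=45/68; mL=630/1241, mR=-1755/9928; mL+mR=45/136 → advance +1; mR−mL=-6795/9928 → turn -1·90°
n=6: pose=(0,-4,N); sL=90/137, sR=90/221; mL=2385/30277, mR=3780/30277; mL+mR=45/221 → advance +1; mR−mL=1395/30277 → turn +1·90°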